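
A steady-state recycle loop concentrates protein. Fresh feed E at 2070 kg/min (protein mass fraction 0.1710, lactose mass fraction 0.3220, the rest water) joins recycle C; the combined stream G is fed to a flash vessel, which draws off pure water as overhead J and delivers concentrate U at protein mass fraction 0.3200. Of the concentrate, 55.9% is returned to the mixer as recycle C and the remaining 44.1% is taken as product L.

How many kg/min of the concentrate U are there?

Overall protein balance (none leaves overhead): protein in fresh feed = protein in product, i.e. 2070×0.171 = (1−0.559)·U·0.320.
U = 353.97/(0.320×0.441) = 2508.3 kg/min.

2508 kg/min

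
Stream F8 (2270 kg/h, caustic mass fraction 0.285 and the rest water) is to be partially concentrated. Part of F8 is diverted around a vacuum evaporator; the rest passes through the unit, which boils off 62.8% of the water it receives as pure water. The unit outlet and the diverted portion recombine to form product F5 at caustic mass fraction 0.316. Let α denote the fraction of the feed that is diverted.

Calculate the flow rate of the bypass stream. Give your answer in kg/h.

1774 kg/h

All 2270×0.285 = 646.95 kg/h of caustic reaches F5, so F5 = 646.95/0.316 = 2047.3 kg/h and vapour = 222.69 kg/h.
The evaporator receives (1−α)·2270 of feed at 0.715 water and removes 0.628 of that water:
0.628×0.715×(1−α)×2270 = 222.69
(1−α) = 222.69/1019.3 = 0.2185;  α = 0.7815.
Bypass flow = 0.7815×2270 = 1774.1 kg/h.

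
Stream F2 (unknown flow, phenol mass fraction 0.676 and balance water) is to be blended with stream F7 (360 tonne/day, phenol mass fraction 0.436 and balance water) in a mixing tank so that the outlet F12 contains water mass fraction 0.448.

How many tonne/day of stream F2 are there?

336.8 tonne/day

Let F2 be the unknown flow. Total out = 360 + F2.
water balance: 203.04 + 0.324·F2 = 0.448·(360 + F2)
(0.324 − 0.448)·F2 = 0.448×360 − 203.04 = -41.76
F2 = -41.76 / -0.124 = 336.77 tonne/day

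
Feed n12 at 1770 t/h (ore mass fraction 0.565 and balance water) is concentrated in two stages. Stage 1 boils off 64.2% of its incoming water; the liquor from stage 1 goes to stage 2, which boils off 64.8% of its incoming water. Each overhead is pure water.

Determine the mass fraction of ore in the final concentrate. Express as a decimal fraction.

0.912

water in feed = 1770×0.435 = 769.95 t/h.
After stage 1: water left = (1−0.642)×769.95 = 275.64; stream total = 1275.7 t/h.
After stage 2: water left = (1−0.648)×275.64 = 97.026; final concentrate = 1097.1 t/h.
ore fraction = 1000/1097.1 = 0.912.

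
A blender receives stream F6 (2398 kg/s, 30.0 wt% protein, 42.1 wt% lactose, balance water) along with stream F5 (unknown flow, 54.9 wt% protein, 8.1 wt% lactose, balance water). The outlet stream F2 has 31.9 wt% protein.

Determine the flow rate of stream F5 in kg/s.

198.1 kg/s

Let F5 be the unknown flow. Total out = 2398 + F5.
protein balance: 719.4 + 0.549·F5 = 0.319·(2398 + F5)
(0.549 − 0.319)·F5 = 0.319×2398 − 719.4 = 45.562
F5 = 45.562 / 0.230 = 198.1 kg/s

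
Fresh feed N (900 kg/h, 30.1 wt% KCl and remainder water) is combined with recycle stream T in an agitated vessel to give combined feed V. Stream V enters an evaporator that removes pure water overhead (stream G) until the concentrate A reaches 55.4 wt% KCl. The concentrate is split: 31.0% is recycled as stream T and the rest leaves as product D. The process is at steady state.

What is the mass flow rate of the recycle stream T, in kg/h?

219.7 kg/h

Overall KCl balance (none leaves overhead): KCl in fresh feed = KCl in product, i.e. 900×0.301 = (1−0.310)·A·0.554.
A = 270.9/(0.554×0.690) = 708.68 kg/h.
Recycle T = 0.310×708.68 = 219.69 kg/h.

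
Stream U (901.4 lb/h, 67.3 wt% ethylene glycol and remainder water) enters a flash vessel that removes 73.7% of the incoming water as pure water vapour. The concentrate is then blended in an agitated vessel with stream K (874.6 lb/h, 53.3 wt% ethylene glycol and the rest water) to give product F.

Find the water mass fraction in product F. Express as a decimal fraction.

Vapour removed = 0.737×0.327×901.4 = 217.24 lb/h; concentrate = 684.16 lb/h.
water reaching the mixer = 77.521 (from concentrate) + 874.6×0.467 = 485.96 lb/h.
Product flow = 684.16 + 874.6 = 1558.8 lb/h; water fraction = 0.312.

0.312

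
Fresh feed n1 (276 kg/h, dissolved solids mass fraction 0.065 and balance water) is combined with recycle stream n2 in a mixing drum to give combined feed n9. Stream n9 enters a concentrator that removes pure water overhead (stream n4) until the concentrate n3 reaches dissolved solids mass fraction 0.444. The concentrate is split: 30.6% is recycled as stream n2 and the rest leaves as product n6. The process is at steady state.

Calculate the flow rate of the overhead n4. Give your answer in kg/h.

235.6 kg/h

Overall dissolved solids balance (none leaves overhead): dissolved solids in fresh feed = dissolved solids in product, i.e. 276×0.065 = (1−0.306)·n3·0.444.
n3 = 17.94/(0.444×0.694) = 58.221 kg/h.
Recycle n2 = 0.306×58.221 = 17.816 kg/h.
Combined feed n9 = 276 + 17.816 = 293.82 kg/h.
Overhead n4 = n9 − n3 = 293.82 − 58.221 = 235.59 kg/h.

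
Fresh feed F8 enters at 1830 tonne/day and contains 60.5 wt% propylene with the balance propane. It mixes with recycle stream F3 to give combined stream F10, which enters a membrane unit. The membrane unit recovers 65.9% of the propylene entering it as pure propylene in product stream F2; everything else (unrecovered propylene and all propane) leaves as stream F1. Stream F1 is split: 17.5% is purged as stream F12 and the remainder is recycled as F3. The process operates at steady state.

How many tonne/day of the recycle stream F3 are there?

propane enters only via F8 and leaves only via the purge: 1830×0.395 = 0.175×(propane in F1), and the membrane unit passes all propane, so propane in F10 = propane in F1 = 4130.6 tonne/day.
propylene in F10: m_A = 1830×0.605 + (1−0.175)·(1−0.659)·m_A, so m_A = 1107.1/0.7187 = 1540.5 tonne/day.
F1 = (1−0.659)×1540.5 + 4130.6 = 4655.9 tonne/day.
Recycle F3 = (1−0.175)×4655.9 = 3841.1 tonne/day.

3841 tonne/day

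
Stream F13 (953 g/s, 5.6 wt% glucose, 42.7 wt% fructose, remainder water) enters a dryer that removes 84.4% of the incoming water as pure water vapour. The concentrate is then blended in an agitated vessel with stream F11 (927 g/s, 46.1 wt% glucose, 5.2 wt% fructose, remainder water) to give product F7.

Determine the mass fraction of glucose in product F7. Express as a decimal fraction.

Vapour removed = 0.844×0.517×953 = 415.84 g/s; concentrate = 537.16 g/s.
glucose reaching the mixer = 53.368 (from concentrate) + 927×0.461 = 480.72 g/s.
Product flow = 537.16 + 927 = 1464.2 g/s; glucose fraction = 0.328.

0.328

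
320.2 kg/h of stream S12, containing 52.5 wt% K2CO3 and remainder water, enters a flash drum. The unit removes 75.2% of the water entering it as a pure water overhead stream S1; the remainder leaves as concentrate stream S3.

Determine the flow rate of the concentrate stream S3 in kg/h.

water entering = 320.2×0.475 = 152.09 kg/h; overhead removed = 0.752×152.09 = 114.38 kg/h.
Concentrate = 320.2 − 114.38 = 205.82 kg/h.

205.8 kg/h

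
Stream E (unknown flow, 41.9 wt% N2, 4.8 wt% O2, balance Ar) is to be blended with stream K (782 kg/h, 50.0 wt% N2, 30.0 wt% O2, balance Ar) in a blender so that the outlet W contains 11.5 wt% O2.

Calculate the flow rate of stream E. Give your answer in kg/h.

2159 kg/h

Let E be the unknown flow. Total out = 782 + E.
O2 balance: 234.6 + 0.048·E = 0.115·(782 + E)
(0.048 − 0.115)·E = 0.115×782 − 234.6 = -144.67
E = -144.67 / -0.067 = 2159.3 kg/h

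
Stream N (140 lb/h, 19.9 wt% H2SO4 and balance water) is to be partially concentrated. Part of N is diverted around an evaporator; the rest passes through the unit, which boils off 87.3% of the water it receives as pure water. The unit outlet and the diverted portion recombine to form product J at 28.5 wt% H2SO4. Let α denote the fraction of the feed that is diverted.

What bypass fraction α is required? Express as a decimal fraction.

All 140×0.199 = 27.86 lb/h of H2SO4 reaches J, so J = 27.86/0.285 = 97.754 lb/h and vapour = 42.246 lb/h.
The evaporator receives (1−α)·140 of feed at 0.801 water and removes 0.873 of that water:
0.873×0.801×(1−α)×140 = 42.246
(1−α) = 42.246/97.898 = 0.4315;  α = 0.5685.

0.568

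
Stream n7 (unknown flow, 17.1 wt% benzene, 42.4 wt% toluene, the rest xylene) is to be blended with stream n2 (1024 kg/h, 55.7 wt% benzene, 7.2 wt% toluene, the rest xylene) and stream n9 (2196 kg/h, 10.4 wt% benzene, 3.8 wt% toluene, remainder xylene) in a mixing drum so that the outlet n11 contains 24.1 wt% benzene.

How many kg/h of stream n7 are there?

324.7 kg/h

Let n7 be the unknown flow. Total out = 3220 + n7.
benzene balance: 798.75 + 0.171·n7 = 0.241·(3220 + n7)
(0.171 − 0.241)·n7 = 0.241×3220 − 798.75 = -22.732
n7 = -22.732 / -0.070 = 324.74 kg/h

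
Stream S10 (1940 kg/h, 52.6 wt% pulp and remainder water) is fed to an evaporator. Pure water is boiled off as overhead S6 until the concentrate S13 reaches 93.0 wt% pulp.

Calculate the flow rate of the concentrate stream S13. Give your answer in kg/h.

pulp is conserved: 1940×0.526 = 1020.4 kg/h all reports to the concentrate.
Concentrate = 1020.4/(target fraction) = 1097.2 kg/h.

1097 kg/h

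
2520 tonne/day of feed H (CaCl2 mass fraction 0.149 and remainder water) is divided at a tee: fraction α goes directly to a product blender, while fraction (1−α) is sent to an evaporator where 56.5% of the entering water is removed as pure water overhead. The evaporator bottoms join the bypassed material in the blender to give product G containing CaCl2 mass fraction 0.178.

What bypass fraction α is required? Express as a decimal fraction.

All 2520×0.149 = 375.48 tonne/day of CaCl2 reaches G, so G = 375.48/0.178 = 2109.4 tonne/day and vapour = 410.56 tonne/day.
The evaporator receives (1−α)·2520 of feed at 0.851 water and removes 0.565 of that water:
0.565×0.851×(1−α)×2520 = 410.56
(1−α) = 410.56/1211.7 = 0.3388;  α = 0.6612.

0.661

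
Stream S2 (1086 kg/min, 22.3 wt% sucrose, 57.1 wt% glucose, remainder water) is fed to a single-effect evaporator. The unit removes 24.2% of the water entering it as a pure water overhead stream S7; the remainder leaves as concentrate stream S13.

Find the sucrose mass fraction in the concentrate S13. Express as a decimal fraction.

0.235

sucrose is not removed: 1086×0.223 = 242.18 kg/min of sucrose enters S13.
water entering = 1086×0.206 = 223.72 kg/min; overhead removed = 0.242×223.72 = 54.139 kg/min.
Concentrate = 1086 − 54.139 = 1031.9 kg/min.
Mass fraction = 242.18/1031.9 = 0.235.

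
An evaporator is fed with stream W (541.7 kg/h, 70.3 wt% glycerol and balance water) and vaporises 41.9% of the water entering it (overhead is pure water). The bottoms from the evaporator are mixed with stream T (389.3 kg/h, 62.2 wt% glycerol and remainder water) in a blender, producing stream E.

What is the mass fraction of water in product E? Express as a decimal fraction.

0.279

Vapour removed = 0.419×0.297×541.7 = 67.411 kg/h; concentrate = 474.29 kg/h.
water reaching the mixer = 93.474 (from concentrate) + 389.3×0.378 = 240.63 kg/h.
Product flow = 474.29 + 389.3 = 863.59 kg/h; water fraction = 0.279.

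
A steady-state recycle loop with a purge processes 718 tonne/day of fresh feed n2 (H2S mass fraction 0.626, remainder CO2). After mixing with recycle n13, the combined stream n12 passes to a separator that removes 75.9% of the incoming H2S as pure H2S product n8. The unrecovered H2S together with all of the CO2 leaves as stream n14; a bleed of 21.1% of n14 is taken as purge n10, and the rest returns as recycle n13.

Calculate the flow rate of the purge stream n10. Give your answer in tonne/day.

296.8 tonne/day

CO2 enters only via n2 and leaves only via the purge: 718×0.374 = 0.211×(CO2 in n14), and the separator passes all CO2, so CO2 in n12 = CO2 in n14 = 1272.7 tonne/day.
H2S in n12: m_A = 718×0.626 + (1−0.211)·(1−0.759)·m_A, so m_A = 449.47/0.8099 = 555 tonne/day.
n14 = (1−0.759)×555 + 1272.7 = 1406.4 tonne/day.
Purge n10 = 0.211×1406.4 = 296.75 tonne/day.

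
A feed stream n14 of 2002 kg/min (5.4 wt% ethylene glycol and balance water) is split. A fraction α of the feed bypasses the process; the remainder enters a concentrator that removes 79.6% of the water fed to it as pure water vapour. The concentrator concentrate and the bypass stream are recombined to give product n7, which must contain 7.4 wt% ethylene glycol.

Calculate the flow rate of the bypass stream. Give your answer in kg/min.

All 2002×0.054 = 108.11 kg/min of ethylene glycol reaches n7, so n7 = 108.11/0.074 = 1460.9 kg/min and vapour = 541.08 kg/min.
The evaporator receives (1−α)·2002 of feed at 0.946 water and removes 0.796 of that water:
0.796×0.946×(1−α)×2002 = 541.08
(1−α) = 541.08/1507.5 = 0.3589;  α = 0.6411.
Bypass flow = 0.6411×2002 = 1283.4 kg/min.

1283 kg/min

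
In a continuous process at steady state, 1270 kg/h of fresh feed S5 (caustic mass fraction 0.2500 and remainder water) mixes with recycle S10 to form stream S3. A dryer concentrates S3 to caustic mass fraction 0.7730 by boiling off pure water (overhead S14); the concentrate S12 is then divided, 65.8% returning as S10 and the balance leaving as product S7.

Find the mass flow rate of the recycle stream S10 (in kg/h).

Overall caustic balance (none leaves overhead): caustic in fresh feed = caustic in product, i.e. 1270×0.250 = (1−0.658)·S12·0.773.
S12 = 317.5/(0.773×0.342) = 1201 kg/h.
Recycle S10 = 0.658×1201 = 790.25 kg/h.

790.2 kg/h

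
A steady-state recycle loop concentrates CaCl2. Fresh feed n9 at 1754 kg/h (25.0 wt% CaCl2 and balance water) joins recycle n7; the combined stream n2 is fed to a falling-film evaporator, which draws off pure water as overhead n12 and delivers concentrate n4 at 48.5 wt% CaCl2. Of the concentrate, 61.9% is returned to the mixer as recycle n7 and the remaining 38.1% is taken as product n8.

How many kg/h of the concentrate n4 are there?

2373 kg/h

Overall CaCl2 balance (none leaves overhead): CaCl2 in fresh feed = CaCl2 in product, i.e. 1754×0.250 = (1−0.619)·n4·0.485.
n4 = 438.5/(0.485×0.381) = 2373 kg/h.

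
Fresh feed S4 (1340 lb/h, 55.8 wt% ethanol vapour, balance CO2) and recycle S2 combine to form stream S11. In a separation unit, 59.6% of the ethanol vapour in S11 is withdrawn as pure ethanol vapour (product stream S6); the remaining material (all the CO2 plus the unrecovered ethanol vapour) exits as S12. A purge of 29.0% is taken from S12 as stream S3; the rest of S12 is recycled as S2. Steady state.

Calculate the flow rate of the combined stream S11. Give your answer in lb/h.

3091 lb/h

CO2 enters only via S4 and leaves only via the purge: 1340×0.442 = 0.290×(CO2 in S12), and the separation unit passes all CO2, so CO2 in S11 = CO2 in S12 = 2042.3 lb/h.
ethanol vapour in S11: m_A = 1340×0.558 + (1−0.290)·(1−0.596)·m_A, so m_A = 747.72/0.7132 = 1048.5 lb/h.
S11 = 1048.5 + 2042.3 = 3090.8 lb/h.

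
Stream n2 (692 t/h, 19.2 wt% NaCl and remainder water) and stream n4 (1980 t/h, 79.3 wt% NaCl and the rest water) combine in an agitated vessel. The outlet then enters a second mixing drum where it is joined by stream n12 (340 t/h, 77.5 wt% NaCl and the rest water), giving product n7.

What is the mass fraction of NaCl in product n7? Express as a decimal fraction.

Overall, product flow = 3012 t/h.
NaCl in = 692×0.192 + 1980×0.793 + 340×0.775 = 1966.5 t/h.
NaCl fraction in n7 = 0.6529.

0.6529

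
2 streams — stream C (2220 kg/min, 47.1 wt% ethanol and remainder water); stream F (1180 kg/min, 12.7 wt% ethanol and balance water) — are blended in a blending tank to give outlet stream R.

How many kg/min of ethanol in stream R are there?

1195 kg/min

ethanol out = ethanol in = 2220×0.471 + 1180×0.127 = 1195.5 kg/min.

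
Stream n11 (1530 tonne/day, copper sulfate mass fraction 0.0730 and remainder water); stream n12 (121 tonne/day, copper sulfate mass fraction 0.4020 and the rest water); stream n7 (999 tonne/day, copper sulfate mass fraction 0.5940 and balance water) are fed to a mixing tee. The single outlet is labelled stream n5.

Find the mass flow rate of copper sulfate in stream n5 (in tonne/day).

copper sulfate out = copper sulfate in = 1530×0.073 + 121×0.402 + 999×0.594 = 753.74 tonne/day.

753.7 tonne/day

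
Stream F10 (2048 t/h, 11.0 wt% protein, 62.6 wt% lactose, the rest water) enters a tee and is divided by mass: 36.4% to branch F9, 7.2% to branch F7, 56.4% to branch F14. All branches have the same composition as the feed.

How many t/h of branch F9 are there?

Branch F9 flow = 0.364×2048 = 745.47 t/h.

745.5 t/h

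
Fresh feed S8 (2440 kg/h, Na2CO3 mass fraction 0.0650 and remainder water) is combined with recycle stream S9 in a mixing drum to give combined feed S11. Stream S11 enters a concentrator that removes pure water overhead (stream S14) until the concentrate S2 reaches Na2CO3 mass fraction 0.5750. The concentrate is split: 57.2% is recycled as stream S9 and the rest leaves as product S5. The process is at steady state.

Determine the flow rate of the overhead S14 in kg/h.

2164 kg/h

Overall Na2CO3 balance (none leaves overhead): Na2CO3 in fresh feed = Na2CO3 in product, i.e. 2440×0.065 = (1−0.572)·S2·0.575.
S2 = 158.6/(0.575×0.428) = 644.45 kg/h.
Recycle S9 = 0.572×644.45 = 368.63 kg/h.
Combined feed S11 = 2440 + 368.63 = 2808.6 kg/h.
Overhead S14 = S11 − S2 = 2808.6 − 644.45 = 2164.2 kg/h.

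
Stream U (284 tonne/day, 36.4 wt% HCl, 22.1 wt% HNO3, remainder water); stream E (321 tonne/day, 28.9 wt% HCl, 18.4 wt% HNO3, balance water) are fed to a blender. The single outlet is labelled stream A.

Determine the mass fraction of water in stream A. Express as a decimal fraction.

Total flow out = 284 + 321 = 605 tonne/day.
water in = 284×0.415 + 321×0.527 = 287.03 tonne/day.
water mass fraction in A = 287.03/605 = 0.474.

0.474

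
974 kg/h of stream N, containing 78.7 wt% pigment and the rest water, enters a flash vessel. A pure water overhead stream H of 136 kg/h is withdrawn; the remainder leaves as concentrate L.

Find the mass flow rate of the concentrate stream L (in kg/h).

Concentrate = 974 − 136 = 838 kg/h.

838 kg/h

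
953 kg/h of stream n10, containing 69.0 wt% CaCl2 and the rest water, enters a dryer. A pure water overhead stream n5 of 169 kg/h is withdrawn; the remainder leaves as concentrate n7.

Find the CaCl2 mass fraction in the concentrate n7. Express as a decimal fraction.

CaCl2 is not removed: 953×0.690 = 657.57 kg/h of CaCl2 enters n7.
Concentrate = 953 − 169 = 784 kg/h.
Mass fraction = 657.57/784 = 0.839.

0.839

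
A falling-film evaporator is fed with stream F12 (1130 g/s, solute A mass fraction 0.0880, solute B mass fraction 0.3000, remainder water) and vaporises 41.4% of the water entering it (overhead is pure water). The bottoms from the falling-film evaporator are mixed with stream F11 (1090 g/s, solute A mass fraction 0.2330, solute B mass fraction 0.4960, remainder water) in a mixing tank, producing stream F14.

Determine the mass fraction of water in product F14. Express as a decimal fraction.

Vapour removed = 0.414×0.612×1130 = 286.31 g/s; concentrate = 843.69 g/s.
water reaching the mixer = 405.25 (from concentrate) + 1090×0.271 = 700.64 g/s.
Product flow = 843.69 + 1090 = 1933.7 g/s; water fraction = 0.3623.

0.3623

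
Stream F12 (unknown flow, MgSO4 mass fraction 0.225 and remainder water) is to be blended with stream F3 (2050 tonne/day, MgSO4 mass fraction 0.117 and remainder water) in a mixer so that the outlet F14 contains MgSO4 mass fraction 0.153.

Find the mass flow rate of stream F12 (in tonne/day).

1025 tonne/day

Let F12 be the unknown flow. Total out = 2050 + F12.
MgSO4 balance: 239.85 + 0.225·F12 = 0.153·(2050 + F12)
(0.225 − 0.153)·F12 = 0.153×2050 − 239.85 = 73.8
F12 = 73.8 / 0.072 = 1025 tonne/day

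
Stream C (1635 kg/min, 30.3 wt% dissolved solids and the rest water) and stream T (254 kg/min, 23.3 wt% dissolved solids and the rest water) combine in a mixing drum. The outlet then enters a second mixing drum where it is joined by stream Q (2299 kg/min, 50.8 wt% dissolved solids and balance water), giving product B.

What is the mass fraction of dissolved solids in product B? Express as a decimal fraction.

Overall, product flow = 4188 kg/min.
dissolved solids in = 1635×0.303 + 254×0.233 + 2299×0.508 = 1722.5 kg/min.
dissolved solids fraction in B = 0.4113.

0.4113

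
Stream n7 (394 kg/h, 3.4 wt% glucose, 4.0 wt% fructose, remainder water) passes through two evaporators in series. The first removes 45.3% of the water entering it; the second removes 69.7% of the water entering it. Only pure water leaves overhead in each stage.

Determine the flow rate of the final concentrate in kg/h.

water in feed = 394×0.926 = 364.84 kg/h.
After stage 1: water left = (1−0.453)×364.84 = 199.57; stream total = 228.73 kg/h.
After stage 2: water left = (1−0.697)×199.57 = 60.47; final concentrate = 89.626 kg/h.

89.63 kg/h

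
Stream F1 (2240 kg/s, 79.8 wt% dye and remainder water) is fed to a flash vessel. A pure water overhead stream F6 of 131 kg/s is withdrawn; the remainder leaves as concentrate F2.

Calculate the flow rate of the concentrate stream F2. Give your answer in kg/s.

Concentrate = 2240 − 131 = 2109 kg/s.

2109 kg/s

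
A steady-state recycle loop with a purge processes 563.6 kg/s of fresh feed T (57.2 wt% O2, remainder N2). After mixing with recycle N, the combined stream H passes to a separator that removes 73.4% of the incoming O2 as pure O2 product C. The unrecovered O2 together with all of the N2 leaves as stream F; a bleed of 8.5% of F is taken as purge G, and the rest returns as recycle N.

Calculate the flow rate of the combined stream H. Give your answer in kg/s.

3264 kg/s

N2 enters only via T and leaves only via the purge: 563.6×0.428 = 0.085×(N2 in F), and the separator passes all N2, so N2 in H = N2 in F = 2837.9 kg/s.
O2 in H: m_A = 563.6×0.572 + (1−0.085)·(1−0.734)·m_A, so m_A = 322.38/0.7566 = 426.08 kg/s.
H = 426.08 + 2837.9 = 3264 kg/s.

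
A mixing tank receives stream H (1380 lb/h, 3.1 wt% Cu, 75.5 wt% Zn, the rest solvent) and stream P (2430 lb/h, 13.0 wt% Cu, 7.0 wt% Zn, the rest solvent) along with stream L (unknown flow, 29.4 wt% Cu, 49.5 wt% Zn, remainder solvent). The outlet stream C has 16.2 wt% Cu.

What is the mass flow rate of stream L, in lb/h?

Let L be the unknown flow. Total out = 3810 + L.
Cu balance: 358.68 + 0.294·L = 0.162·(3810 + L)
(0.294 − 0.162)·L = 0.162×3810 − 358.68 = 258.54
L = 258.54 / 0.132 = 1958.6 lb/h

1959 lb/h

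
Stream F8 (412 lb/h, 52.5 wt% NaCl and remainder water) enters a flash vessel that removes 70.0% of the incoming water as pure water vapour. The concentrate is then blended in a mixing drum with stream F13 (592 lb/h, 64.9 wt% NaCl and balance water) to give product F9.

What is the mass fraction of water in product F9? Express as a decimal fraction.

0.3074

Vapour removed = 0.700×0.475×412 = 136.99 lb/h; concentrate = 275.01 lb/h.
water reaching the mixer = 58.71 (from concentrate) + 592×0.351 = 266.5 lb/h.
Product flow = 275.01 + 592 = 867.01 lb/h; water fraction = 0.3074.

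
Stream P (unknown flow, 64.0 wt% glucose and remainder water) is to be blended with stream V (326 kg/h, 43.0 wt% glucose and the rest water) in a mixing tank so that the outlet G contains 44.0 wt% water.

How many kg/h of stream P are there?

Let P be the unknown flow. Total out = 326 + P.
water balance: 185.82 + 0.360·P = 0.440·(326 + P)
(0.360 − 0.440)·P = 0.440×326 − 185.82 = -42.38
P = -42.38 / -0.080 = 529.75 kg/h

529.7 kg/h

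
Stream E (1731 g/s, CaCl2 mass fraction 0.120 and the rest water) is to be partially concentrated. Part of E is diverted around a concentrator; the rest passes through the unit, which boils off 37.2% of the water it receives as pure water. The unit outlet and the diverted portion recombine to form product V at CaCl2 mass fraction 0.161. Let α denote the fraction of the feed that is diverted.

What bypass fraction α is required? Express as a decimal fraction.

0.222

All 1731×0.120 = 207.72 g/s of CaCl2 reaches V, so V = 207.72/0.161 = 1290.2 g/s and vapour = 440.81 g/s.
The evaporator receives (1−α)·1731 of feed at 0.880 water and removes 0.372 of that water:
0.372×0.880×(1−α)×1731 = 440.81
(1−α) = 440.81/566.66 = 0.7779;  α = 0.2221.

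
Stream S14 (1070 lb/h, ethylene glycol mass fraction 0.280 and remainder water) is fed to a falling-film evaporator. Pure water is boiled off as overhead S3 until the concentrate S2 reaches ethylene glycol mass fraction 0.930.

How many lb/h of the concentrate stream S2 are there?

322.2 lb/h

ethylene glycol is conserved: 1070×0.280 = 299.6 lb/h all reports to the concentrate.
Concentrate = 299.6/(target fraction) = 322.15 lb/h.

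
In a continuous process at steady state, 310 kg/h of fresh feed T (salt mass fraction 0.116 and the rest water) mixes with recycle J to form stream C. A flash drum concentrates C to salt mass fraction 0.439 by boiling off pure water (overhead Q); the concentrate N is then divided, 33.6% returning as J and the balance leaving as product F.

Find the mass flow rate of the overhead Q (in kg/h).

Overall salt balance (none leaves overhead): salt in fresh feed = salt in product, i.e. 310×0.116 = (1−0.336)·N·0.439.
N = 35.96/(0.439×0.664) = 123.36 kg/h.
Recycle J = 0.336×123.36 = 41.45 kg/h.
Combined feed C = 310 + 41.45 = 351.45 kg/h.
Overhead Q = C − N = 351.45 − 123.36 = 228.09 kg/h.

228.1 kg/h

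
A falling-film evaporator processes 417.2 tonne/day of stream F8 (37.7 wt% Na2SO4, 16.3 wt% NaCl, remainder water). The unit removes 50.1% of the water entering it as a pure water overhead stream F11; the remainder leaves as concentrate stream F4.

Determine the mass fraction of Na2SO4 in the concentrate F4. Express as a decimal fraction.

Na2SO4 is not removed: 417.2×0.377 = 157.28 tonne/day of Na2SO4 enters F4.
water entering = 417.2×0.460 = 191.91 tonne/day; overhead removed = 0.501×191.91 = 96.148 tonne/day.
Concentrate = 417.2 − 96.148 = 321.05 tonne/day.
Mass fraction = 157.28/321.05 = 0.490.

0.490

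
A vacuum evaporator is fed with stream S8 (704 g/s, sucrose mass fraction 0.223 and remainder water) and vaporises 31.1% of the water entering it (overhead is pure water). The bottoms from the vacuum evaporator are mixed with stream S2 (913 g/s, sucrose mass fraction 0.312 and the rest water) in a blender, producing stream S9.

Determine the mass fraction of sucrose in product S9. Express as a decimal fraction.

Vapour removed = 0.311×0.777×704 = 170.12 g/s; concentrate = 533.88 g/s.
sucrose reaching the mixer = 156.99 (from concentrate) + 913×0.312 = 441.85 g/s.
Product flow = 533.88 + 913 = 1446.9 g/s; sucrose fraction = 0.305.

0.305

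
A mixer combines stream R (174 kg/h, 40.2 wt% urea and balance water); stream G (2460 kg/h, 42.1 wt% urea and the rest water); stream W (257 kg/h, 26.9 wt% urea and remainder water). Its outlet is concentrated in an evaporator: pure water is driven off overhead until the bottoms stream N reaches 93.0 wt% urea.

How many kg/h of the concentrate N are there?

1263 kg/h

urea entering = 174×0.402 + 2460×0.421 + 257×0.269 = 1174.7 kg/h.
All urea reports to N, so N = 1174.7/0.930 = 1263.2 kg/h.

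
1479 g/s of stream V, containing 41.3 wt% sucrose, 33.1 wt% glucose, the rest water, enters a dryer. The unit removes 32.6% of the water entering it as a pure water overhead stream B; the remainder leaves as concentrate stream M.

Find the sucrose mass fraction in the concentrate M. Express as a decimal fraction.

sucrose is not removed: 1479×0.413 = 610.83 g/s of sucrose enters M.
water entering = 1479×0.256 = 378.62 g/s; overhead removed = 0.326×378.62 = 123.43 g/s.
Concentrate = 1479 − 123.43 = 1355.6 g/s.
Mass fraction = 610.83/1355.6 = 0.4506.

0.4506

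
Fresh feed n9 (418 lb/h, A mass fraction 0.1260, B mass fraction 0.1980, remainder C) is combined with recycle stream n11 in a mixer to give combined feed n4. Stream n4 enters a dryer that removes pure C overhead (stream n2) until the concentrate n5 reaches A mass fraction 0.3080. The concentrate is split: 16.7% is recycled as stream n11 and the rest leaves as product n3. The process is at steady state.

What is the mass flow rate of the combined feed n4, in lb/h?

452.3 lb/h

Overall A balance (none leaves overhead): A in fresh feed = A in product, i.e. 418×0.126 = (1−0.167)·n5·0.308.
n5 = 52.668/(0.308×0.833) = 205.28 lb/h.
Recycle n11 = 0.167×205.28 = 34.282 lb/h.
Combined feed n4 = 418 + 34.282 = 452.28 lb/h.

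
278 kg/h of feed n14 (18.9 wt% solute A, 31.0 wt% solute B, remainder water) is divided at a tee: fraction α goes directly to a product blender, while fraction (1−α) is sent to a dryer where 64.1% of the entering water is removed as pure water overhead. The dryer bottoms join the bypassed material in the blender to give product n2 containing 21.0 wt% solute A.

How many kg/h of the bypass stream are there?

All 278×0.189 = 52.542 kg/h of solute A reaches n2, so n2 = 52.542/0.210 = 250.2 kg/h and vapour = 27.8 kg/h.
The evaporator receives (1−α)·278 of feed at 0.501 water and removes 0.641 of that water:
0.641×0.501×(1−α)×278 = 27.8
(1−α) = 27.8/89.277 = 0.3114;  α = 0.6886.
Bypass flow = 0.6886×278 = 191.43 kg/h.

191.4 kg/h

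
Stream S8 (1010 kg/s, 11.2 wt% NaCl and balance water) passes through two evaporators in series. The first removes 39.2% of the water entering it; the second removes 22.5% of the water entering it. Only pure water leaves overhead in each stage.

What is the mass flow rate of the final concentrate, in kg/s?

535.7 kg/s

water in feed = 1010×0.888 = 896.88 kg/s.
After stage 1: water left = (1−0.392)×896.88 = 545.3; stream total = 658.42 kg/s.
After stage 2: water left = (1−0.225)×545.3 = 422.61; final concentrate = 535.73 kg/s.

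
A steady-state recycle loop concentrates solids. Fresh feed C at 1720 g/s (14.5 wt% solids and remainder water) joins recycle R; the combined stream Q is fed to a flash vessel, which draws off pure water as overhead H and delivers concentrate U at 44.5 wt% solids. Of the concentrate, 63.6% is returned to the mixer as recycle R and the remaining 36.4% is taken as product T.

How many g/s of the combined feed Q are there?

Overall solids balance (none leaves overhead): solids in fresh feed = solids in product, i.e. 1720×0.145 = (1−0.636)·U·0.445.
U = 249.4/(0.445×0.364) = 1539.7 g/s.
Recycle R = 0.636×1539.7 = 979.25 g/s.
Combined feed Q = 1720 + 979.25 = 2699.2 g/s.

2699 g/s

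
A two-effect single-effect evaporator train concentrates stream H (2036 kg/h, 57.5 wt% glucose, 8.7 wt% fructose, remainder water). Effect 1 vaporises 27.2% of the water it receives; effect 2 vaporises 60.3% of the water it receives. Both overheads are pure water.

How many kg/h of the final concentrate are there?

1547 kg/h

water in feed = 2036×0.338 = 688.17 kg/h.
After stage 1: water left = (1−0.272)×688.17 = 500.99; stream total = 1848.8 kg/h.
After stage 2: water left = (1−0.603)×500.99 = 198.89; final concentrate = 1546.7 kg/h.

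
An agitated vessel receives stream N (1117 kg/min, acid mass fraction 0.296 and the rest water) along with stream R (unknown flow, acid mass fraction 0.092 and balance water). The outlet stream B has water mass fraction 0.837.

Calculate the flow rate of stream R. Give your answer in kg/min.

2092 kg/min

Let R be the unknown flow. Total out = 1117 + R.
water balance: 786.37 + 0.908·R = 0.837·(1117 + R)
(0.908 − 0.837)·R = 0.837×1117 − 786.37 = 148.56
R = 148.56 / 0.071 = 2092.4 kg/min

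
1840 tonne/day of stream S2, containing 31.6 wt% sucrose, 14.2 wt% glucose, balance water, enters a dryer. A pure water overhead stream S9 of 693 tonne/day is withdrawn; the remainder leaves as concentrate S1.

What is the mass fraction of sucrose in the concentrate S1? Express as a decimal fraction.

0.5069

sucrose is not removed: 1840×0.316 = 581.44 tonne/day of sucrose enters S1.
Concentrate = 1840 − 693 = 1147 tonne/day.
Mass fraction = 581.44/1147 = 0.5069.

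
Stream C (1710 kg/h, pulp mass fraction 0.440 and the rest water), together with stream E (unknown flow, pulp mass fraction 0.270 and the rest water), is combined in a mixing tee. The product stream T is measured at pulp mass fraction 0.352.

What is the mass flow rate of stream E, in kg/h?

Let E be the unknown flow. Total out = 1710 + E.
pulp balance: 752.4 + 0.270·E = 0.352·(1710 + E)
(0.270 − 0.352)·E = 0.352×1710 − 752.4 = -150.48
E = -150.48 / -0.082 = 1835.1 kg/h

1835 kg/h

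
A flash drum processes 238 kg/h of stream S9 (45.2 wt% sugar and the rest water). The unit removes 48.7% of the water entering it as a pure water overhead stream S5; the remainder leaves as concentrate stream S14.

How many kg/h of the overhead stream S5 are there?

water entering = 238×0.548 = 130.42 kg/h; overhead removed = 0.487×130.42 = 63.516 kg/h.

63.52 kg/h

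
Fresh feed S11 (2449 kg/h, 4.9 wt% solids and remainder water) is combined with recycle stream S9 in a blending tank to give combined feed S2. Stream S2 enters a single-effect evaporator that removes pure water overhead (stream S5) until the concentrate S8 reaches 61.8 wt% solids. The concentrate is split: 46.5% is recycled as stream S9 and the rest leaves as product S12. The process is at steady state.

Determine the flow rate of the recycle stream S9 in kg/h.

168.8 kg/h

Overall solids balance (none leaves overhead): solids in fresh feed = solids in product, i.e. 2449×0.049 = (1−0.465)·S8·0.618.
S8 = 120/(0.618×0.535) = 362.95 kg/h.
Recycle S9 = 0.465×362.95 = 168.77 kg/h.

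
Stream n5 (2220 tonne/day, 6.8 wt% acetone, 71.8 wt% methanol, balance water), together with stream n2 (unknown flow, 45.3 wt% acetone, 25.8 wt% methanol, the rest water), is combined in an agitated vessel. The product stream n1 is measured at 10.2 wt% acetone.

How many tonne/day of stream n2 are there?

215 tonne/day

Let n2 be the unknown flow. Total out = 2220 + n2.
acetone balance: 150.96 + 0.453·n2 = 0.102·(2220 + n2)
(0.453 − 0.102)·n2 = 0.102×2220 − 150.96 = 75.48
n2 = 75.48 / 0.351 = 215.04 tonne/day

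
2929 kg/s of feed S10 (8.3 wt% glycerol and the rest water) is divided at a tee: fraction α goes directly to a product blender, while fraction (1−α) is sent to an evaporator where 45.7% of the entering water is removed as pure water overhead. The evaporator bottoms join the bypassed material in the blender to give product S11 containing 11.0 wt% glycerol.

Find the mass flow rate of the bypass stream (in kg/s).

1213 kg/s

All 2929×0.083 = 243.11 kg/s of glycerol reaches S11, so S11 = 243.11/0.110 = 2210.1 kg/s and vapour = 718.94 kg/s.
The evaporator receives (1−α)·2929 of feed at 0.917 water and removes 0.457 of that water:
0.457×0.917×(1−α)×2929 = 718.94
(1−α) = 718.94/1227.5 = 0.5857;  α = 0.4143.
Bypass flow = 0.4143×2929 = 1213.4 kg/s.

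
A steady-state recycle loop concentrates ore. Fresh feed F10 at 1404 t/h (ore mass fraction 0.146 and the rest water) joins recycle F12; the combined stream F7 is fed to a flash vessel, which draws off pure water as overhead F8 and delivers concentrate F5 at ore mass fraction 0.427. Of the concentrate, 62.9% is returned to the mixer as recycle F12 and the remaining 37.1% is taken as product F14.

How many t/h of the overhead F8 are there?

923.9 t/h

Overall ore balance (none leaves overhead): ore in fresh feed = ore in product, i.e. 1404×0.146 = (1−0.629)·F5·0.427.
F5 = 204.98/(0.427×0.371) = 1294 t/h.
Recycle F12 = 0.629×1294 = 813.9 t/h.
Combined feed F7 = 1404 + 813.9 = 2217.9 t/h.
Overhead F8 = F7 − F5 = 2217.9 − 1294 = 923.94 t/h.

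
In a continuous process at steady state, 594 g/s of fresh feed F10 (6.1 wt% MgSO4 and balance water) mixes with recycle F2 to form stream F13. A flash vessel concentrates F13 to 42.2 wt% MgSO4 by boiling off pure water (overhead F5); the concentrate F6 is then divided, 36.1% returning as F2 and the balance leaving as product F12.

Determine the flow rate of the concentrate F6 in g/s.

134.4 g/s

Overall MgSO4 balance (none leaves overhead): MgSO4 in fresh feed = MgSO4 in product, i.e. 594×0.061 = (1−0.361)·F6·0.422.
F6 = 36.234/(0.422×0.639) = 134.37 g/s.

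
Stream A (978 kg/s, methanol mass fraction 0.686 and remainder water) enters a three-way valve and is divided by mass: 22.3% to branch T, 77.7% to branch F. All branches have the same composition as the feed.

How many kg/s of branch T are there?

218.1 kg/s

Branch T flow = 0.223×978 = 218.09 kg/s.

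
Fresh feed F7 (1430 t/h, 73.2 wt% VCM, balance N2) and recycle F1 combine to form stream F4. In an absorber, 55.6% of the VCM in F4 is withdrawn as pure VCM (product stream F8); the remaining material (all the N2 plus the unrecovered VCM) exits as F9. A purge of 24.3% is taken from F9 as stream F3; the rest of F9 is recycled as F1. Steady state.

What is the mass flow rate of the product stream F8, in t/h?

876.6 t/h

VCM in F4: m_A = 1430×0.732 + (1−0.243)·(1−0.556)·m_A, so m_A = 1046.8/0.6639 = 1576.7 t/h.
Product F8 = 0.556×1576.7 = 876.65 t/h.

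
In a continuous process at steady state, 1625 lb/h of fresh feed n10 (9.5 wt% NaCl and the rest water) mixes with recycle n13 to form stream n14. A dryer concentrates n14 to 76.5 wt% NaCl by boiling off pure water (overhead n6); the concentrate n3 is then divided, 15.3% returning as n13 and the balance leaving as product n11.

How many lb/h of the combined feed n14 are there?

Overall NaCl balance (none leaves overhead): NaCl in fresh feed = NaCl in product, i.e. 1625×0.095 = (1−0.153)·n3·0.765.
n3 = 154.38/(0.765×0.847) = 238.25 lb/h.
Recycle n13 = 0.153×238.25 = 36.452 lb/h.
Combined feed n14 = 1625 + 36.452 = 1661.5 lb/h.

1661 lb/h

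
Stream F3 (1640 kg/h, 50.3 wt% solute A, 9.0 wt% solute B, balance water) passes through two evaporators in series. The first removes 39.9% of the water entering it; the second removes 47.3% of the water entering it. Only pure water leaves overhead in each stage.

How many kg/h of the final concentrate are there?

1184 kg/h

water in feed = 1640×0.407 = 667.48 kg/h.
After stage 1: water left = (1−0.399)×667.48 = 401.16; stream total = 1373.7 kg/h.
After stage 2: water left = (1−0.473)×401.16 = 211.41; final concentrate = 1183.9 kg/h.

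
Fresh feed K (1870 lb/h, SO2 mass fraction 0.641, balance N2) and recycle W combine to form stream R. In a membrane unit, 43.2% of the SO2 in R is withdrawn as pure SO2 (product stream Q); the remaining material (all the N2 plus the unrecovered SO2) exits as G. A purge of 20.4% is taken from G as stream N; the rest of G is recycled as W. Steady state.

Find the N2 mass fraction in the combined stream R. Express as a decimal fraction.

0.601

N2 enters only via K and leaves only via the purge: 1870×0.359 = 0.204×(N2 in G), and the membrane unit passes all N2, so N2 in R = N2 in G = 3290.8 lb/h.
SO2 in R: m_A = 1870×0.641 + (1−0.204)·(1−0.432)·m_A, so m_A = 1198.7/0.5479 = 2187.9 lb/h.
R = 2187.9 + 3290.8 = 5478.7 lb/h.
N2 fraction in R = 3290.8/5478.7 = 0.601.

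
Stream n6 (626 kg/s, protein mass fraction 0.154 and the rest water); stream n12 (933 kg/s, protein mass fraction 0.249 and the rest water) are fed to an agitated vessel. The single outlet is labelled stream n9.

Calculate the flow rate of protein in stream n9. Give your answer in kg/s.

protein out = protein in = 626×0.154 + 933×0.249 = 328.72 kg/s.

328.7 kg/s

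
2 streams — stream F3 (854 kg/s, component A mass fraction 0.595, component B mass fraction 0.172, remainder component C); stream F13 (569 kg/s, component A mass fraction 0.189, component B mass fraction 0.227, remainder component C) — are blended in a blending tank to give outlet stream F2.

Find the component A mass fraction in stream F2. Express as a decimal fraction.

0.433

Total flow out = 854 + 569 = 1423 kg/s.
component A in = 854×0.595 + 569×0.189 = 615.67 kg/s.
component A mass fraction in F2 = 615.67/1423 = 0.433.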